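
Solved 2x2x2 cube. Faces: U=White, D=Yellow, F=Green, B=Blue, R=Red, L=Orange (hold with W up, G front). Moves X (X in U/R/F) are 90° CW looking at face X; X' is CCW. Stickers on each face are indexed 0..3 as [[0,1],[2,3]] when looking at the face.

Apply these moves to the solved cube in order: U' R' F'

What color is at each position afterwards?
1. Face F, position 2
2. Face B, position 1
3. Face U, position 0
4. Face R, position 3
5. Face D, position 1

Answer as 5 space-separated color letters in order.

Answer: O R W R O

Derivation:
After move 1 (U'): U=WWWW F=OOGG R=GGRR B=RRBB L=BBOO
After move 2 (R'): R=GRGR U=WBWR F=OWGW D=YOYG B=YRYB
After move 3 (F'): F=WWOG U=WBGG R=ORYR D=BOYG L=BROW
Query 1: F[2] = O
Query 2: B[1] = R
Query 3: U[0] = W
Query 4: R[3] = R
Query 5: D[1] = O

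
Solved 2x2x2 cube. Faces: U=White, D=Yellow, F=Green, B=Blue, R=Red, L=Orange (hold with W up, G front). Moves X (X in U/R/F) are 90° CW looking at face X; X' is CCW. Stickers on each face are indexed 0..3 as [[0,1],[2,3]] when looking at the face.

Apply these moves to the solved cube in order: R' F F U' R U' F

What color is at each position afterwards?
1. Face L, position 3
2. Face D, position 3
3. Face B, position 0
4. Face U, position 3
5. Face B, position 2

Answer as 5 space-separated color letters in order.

Answer: Y O O R Y

Derivation:
After move 1 (R'): R=RRRR U=WBWB F=GWGW D=YGYG B=YBYB
After move 2 (F): F=GGWW U=WBOO R=WRBR D=RRYG L=OYOG
After move 3 (F): F=WGWG U=WBGY R=OROR D=BWYG L=OROR
After move 4 (U'): U=BYWG F=ORWG R=WGOR B=ORYB L=YBOR
After move 5 (R): R=OWRG U=BRWG F=OWWG D=BYYO B=GRYB
After move 6 (U'): U=RGBW F=YBWG R=OWRG B=OWYB L=GROR
After move 7 (F): F=WYGB U=RGRR R=BWWG D=ROYO L=GBOY
Query 1: L[3] = Y
Query 2: D[3] = O
Query 3: B[0] = O
Query 4: U[3] = R
Query 5: B[2] = Y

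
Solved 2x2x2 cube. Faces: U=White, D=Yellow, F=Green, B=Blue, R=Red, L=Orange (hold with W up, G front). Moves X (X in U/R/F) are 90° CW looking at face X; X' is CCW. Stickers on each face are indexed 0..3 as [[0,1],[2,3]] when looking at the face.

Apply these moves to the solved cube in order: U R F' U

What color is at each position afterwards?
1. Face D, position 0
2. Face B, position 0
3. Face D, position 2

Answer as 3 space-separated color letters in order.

Answer: G G Y

Derivation:
After move 1 (U): U=WWWW F=RRGG R=BBRR B=OOBB L=GGOO
After move 2 (R): R=RBRB U=WRWG F=RYGY D=YBYO B=WOWB
After move 3 (F'): F=YYRG U=WRRR R=BBYB D=GOYO L=GGOW
After move 4 (U): U=RWRR F=BBRG R=WOYB B=GGWB L=YYOW
Query 1: D[0] = G
Query 2: B[0] = G
Query 3: D[2] = Y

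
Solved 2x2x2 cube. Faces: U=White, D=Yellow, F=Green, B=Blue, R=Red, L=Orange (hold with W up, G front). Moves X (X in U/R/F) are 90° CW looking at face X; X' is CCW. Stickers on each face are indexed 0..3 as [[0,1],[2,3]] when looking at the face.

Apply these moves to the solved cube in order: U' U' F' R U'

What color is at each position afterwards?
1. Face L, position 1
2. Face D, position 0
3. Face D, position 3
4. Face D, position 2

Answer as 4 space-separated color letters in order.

After move 1 (U'): U=WWWW F=OOGG R=GGRR B=RRBB L=BBOO
After move 2 (U'): U=WWWW F=BBGG R=OORR B=GGBB L=RROO
After move 3 (F'): F=BGBG U=WWOR R=YOYR D=ROYY L=RWOW
After move 4 (R): R=YYRO U=WGOG F=BOBY D=RBYG B=RGWB
After move 5 (U'): U=GGWO F=RWBY R=BORO B=YYWB L=RGOW
Query 1: L[1] = G
Query 2: D[0] = R
Query 3: D[3] = G
Query 4: D[2] = Y

Answer: G R G Y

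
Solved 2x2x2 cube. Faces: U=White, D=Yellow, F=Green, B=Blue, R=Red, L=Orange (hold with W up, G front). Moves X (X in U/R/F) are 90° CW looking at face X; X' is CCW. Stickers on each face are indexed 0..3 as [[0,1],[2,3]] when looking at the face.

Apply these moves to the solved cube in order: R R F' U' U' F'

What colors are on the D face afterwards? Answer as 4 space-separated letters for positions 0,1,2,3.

Answer: R W Y W

Derivation:
After move 1 (R): R=RRRR U=WGWG F=GYGY D=YBYB B=WBWB
After move 2 (R): R=RRRR U=WYWY F=GBGB D=YWYW B=GBGB
After move 3 (F'): F=BBGG U=WYRR R=WRYR D=OOYW L=OYOW
After move 4 (U'): U=YRWR F=OYGG R=BBYR B=WRGB L=GBOW
After move 5 (U'): U=RRYW F=GBGG R=OYYR B=BBGB L=WROW
After move 6 (F'): F=BGGG U=RROY R=OYOR D=RWYW L=WWOY
Query: D face = RWYW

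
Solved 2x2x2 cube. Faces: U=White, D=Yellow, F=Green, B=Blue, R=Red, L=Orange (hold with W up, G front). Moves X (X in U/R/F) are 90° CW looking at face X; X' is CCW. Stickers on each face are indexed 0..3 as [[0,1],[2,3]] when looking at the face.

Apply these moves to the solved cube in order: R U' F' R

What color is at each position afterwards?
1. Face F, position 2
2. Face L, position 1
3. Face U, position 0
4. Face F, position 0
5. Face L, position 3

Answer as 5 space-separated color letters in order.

Answer: O W G O W

Derivation:
After move 1 (R): R=RRRR U=WGWG F=GYGY D=YBYB B=WBWB
After move 2 (U'): U=GGWW F=OOGY R=GYRR B=RRWB L=WBOO
After move 3 (F'): F=OYOG U=GGGR R=BYYR D=BOYB L=WWOW
After move 4 (R): R=YBRY U=GYGG F=OOOB D=BWYR B=RRGB
Query 1: F[2] = O
Query 2: L[1] = W
Query 3: U[0] = G
Query 4: F[0] = O
Query 5: L[3] = W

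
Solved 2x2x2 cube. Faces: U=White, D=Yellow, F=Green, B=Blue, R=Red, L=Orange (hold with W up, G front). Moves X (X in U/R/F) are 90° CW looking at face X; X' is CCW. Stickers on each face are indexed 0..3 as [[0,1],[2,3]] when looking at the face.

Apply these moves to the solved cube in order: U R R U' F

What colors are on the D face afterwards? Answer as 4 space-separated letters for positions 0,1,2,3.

Answer: B R Y W

Derivation:
After move 1 (U): U=WWWW F=RRGG R=BBRR B=OOBB L=GGOO
After move 2 (R): R=RBRB U=WRWG F=RYGY D=YBYO B=WOWB
After move 3 (R): R=RRBB U=WYWY F=RBGO D=YWYW B=GORB
After move 4 (U'): U=YYWW F=GGGO R=RBBB B=RRRB L=GOOO
After move 5 (F): F=GGOG U=YYOO R=WBWB D=BRYW L=GYOW
Query: D face = BRYW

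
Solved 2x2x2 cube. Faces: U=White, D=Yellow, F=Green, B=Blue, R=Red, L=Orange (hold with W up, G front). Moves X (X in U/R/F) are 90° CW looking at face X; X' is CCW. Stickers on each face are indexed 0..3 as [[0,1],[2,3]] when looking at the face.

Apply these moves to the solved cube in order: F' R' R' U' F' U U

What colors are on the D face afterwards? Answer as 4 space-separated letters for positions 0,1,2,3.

After move 1 (F'): F=GGGG U=WWRR R=YRYR D=OOYY L=OWOW
After move 2 (R'): R=RRYY U=WBRB F=GWGR D=OGYG B=YBOB
After move 3 (R'): R=RYRY U=WORY F=GBGB D=OWYR B=GBGB
After move 4 (U'): U=OYWR F=OWGB R=GBRY B=RYGB L=GBOW
After move 5 (F'): F=WBOG U=OYGR R=WBOY D=BWYR L=GROW
After move 6 (U): U=GORY F=WBOG R=RYOY B=GRGB L=WBOW
After move 7 (U): U=RGYO F=RYOG R=GROY B=WBGB L=WBOW
Query: D face = BWYR

Answer: B W Y R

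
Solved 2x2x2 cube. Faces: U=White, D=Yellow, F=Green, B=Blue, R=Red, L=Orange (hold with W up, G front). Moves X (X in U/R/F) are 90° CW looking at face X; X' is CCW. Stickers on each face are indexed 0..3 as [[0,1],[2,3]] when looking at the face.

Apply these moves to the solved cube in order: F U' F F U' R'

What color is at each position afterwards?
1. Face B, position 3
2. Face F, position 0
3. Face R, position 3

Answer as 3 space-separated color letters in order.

Answer: B B B

Derivation:
After move 1 (F): F=GGGG U=WWOO R=WRWR D=RRYY L=OYOY
After move 2 (U'): U=WOWO F=OYGG R=GGWR B=WRBB L=BBOY
After move 3 (F): F=GOGY U=WOYB R=WGOR D=WGYY L=BROR
After move 4 (F): F=GGYO U=WORR R=YGBR D=OWYY L=BWOG
After move 5 (U'): U=ORWR F=BWYO R=GGBR B=YGBB L=WROG
After move 6 (R'): R=GRGB U=OBWY F=BRYR D=OWYO B=YGWB
Query 1: B[3] = B
Query 2: F[0] = B
Query 3: R[3] = B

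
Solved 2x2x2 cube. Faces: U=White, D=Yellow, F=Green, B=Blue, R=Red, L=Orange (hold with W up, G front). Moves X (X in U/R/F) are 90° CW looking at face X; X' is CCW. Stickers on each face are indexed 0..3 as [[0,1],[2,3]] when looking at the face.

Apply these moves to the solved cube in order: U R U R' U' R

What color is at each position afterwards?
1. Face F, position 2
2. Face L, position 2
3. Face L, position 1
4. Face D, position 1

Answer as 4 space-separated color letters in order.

After move 1 (U): U=WWWW F=RRGG R=BBRR B=OOBB L=GGOO
After move 2 (R): R=RBRB U=WRWG F=RYGY D=YBYO B=WOWB
After move 3 (U): U=WWGR F=RBGY R=WORB B=GGWB L=RYOO
After move 4 (R'): R=OBWR U=WWGG F=RWGR D=YBYY B=OGBB
After move 5 (U'): U=WGWG F=RYGR R=RWWR B=OBBB L=OGOO
After move 6 (R): R=WRRW U=WYWR F=RBGY D=YBYO B=GBGB
Query 1: F[2] = G
Query 2: L[2] = O
Query 3: L[1] = G
Query 4: D[1] = B

Answer: G O G B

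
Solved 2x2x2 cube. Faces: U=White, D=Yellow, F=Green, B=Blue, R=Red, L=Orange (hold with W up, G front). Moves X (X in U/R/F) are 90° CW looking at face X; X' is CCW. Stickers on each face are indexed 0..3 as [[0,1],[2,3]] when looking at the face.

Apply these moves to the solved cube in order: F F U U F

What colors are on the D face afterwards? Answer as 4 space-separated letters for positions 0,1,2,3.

Answer: O O Y Y

Derivation:
After move 1 (F): F=GGGG U=WWOO R=WRWR D=RRYY L=OYOY
After move 2 (F): F=GGGG U=WWYY R=OROR D=WWYY L=OROR
After move 3 (U): U=YWYW F=ORGG R=BBOR B=ORBB L=GGOR
After move 4 (U): U=YYWW F=BBGG R=OROR B=GGBB L=OROR
After move 5 (F): F=GBGB U=YYRR R=WRWR D=OOYY L=OWOW
Query: D face = OOYY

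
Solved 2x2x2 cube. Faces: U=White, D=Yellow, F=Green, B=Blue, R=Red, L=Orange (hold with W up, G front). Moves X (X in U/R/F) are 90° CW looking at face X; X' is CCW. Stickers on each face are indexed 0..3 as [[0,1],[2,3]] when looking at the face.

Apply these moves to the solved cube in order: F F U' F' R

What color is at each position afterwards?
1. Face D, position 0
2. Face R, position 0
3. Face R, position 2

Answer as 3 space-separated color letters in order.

After move 1 (F): F=GGGG U=WWOO R=WRWR D=RRYY L=OYOY
After move 2 (F): F=GGGG U=WWYY R=OROR D=WWYY L=OROR
After move 3 (U'): U=WYWY F=ORGG R=GGOR B=ORBB L=BBOR
After move 4 (F'): F=RGOG U=WYGO R=WGWR D=BRYY L=BYOW
After move 5 (R): R=WWRG U=WGGG F=RROY D=BBYO B=ORYB
Query 1: D[0] = B
Query 2: R[0] = W
Query 3: R[2] = R

Answer: B W R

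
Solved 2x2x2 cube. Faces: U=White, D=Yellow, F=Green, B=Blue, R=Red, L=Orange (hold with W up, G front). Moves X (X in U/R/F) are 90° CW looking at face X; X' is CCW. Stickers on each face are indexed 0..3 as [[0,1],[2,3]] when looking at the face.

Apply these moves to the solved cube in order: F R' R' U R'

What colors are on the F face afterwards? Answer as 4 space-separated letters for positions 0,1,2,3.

Answer: R W G R

Derivation:
After move 1 (F): F=GGGG U=WWOO R=WRWR D=RRYY L=OYOY
After move 2 (R'): R=RRWW U=WBOB F=GWGO D=RGYG B=YBRB
After move 3 (R'): R=RWRW U=WROY F=GBGB D=RWYO B=GBGB
After move 4 (U): U=OWYR F=RWGB R=GBRW B=OYGB L=GBOY
After move 5 (R'): R=BWGR U=OGYO F=RWGR D=RWYB B=OYWB
Query: F face = RWGR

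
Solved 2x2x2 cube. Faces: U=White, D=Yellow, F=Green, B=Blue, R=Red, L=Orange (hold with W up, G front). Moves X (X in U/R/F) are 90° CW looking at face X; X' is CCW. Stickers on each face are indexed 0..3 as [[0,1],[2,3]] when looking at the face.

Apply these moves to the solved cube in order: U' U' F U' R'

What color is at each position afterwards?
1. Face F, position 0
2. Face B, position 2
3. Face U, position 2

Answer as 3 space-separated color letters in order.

Answer: R O W

Derivation:
After move 1 (U'): U=WWWW F=OOGG R=GGRR B=RRBB L=BBOO
After move 2 (U'): U=WWWW F=BBGG R=OORR B=GGBB L=RROO
After move 3 (F): F=GBGB U=WWOR R=WOWR D=ROYY L=RYOY
After move 4 (U'): U=WRWO F=RYGB R=GBWR B=WOBB L=GGOY
After move 5 (R'): R=BRGW U=WBWW F=RRGO D=RYYB B=YOOB
Query 1: F[0] = R
Query 2: B[2] = O
Query 3: U[2] = W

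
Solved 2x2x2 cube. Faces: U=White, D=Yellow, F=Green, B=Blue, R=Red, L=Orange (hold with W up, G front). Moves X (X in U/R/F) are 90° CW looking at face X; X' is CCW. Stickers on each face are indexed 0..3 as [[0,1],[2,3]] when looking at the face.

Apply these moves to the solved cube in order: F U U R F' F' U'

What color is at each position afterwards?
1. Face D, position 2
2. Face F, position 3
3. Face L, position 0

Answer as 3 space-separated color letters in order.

Answer: Y B W

Derivation:
After move 1 (F): F=GGGG U=WWOO R=WRWR D=RRYY L=OYOY
After move 2 (U): U=OWOW F=WRGG R=BBWR B=OYBB L=GGOY
After move 3 (U): U=OOWW F=BBGG R=OYWR B=GGBB L=WROY
After move 4 (R): R=WORY U=OBWG F=BRGY D=RBYG B=WGOB
After move 5 (F'): F=RYBG U=OBWR R=BORY D=RYYG L=WGOW
After move 6 (F'): F=YGRB U=OBBR R=YORY D=GWYG L=WROW
After move 7 (U'): U=BROB F=WRRB R=YGRY B=YOOB L=WGOW
Query 1: D[2] = Y
Query 2: F[3] = B
Query 3: L[0] = W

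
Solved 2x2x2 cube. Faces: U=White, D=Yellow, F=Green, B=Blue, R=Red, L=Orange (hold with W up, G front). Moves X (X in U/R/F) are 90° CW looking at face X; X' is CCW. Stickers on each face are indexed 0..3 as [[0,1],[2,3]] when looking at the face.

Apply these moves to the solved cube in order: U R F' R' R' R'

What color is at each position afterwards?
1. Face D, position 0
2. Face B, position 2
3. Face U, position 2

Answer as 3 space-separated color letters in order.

After move 1 (U): U=WWWW F=RRGG R=BBRR B=OOBB L=GGOO
After move 2 (R): R=RBRB U=WRWG F=RYGY D=YBYO B=WOWB
After move 3 (F'): F=YYRG U=WRRR R=BBYB D=GOYO L=GGOW
After move 4 (R'): R=BBBY U=WWRW F=YRRR D=GYYG B=OOOB
After move 5 (R'): R=BYBB U=WORO F=YWRW D=GRYR B=GOYB
After move 6 (R'): R=YBBB U=WYRG F=YORO D=GWYW B=RORB
Query 1: D[0] = G
Query 2: B[2] = R
Query 3: U[2] = R

Answer: G R R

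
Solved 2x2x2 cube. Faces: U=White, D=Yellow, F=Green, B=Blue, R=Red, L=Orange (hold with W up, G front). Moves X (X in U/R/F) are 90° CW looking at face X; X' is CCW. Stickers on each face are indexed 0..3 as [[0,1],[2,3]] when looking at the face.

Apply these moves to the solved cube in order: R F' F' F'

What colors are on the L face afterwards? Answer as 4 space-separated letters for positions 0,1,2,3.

Answer: O Y O B

Derivation:
After move 1 (R): R=RRRR U=WGWG F=GYGY D=YBYB B=WBWB
After move 2 (F'): F=YYGG U=WGRR R=BRYR D=OOYB L=OGOW
After move 3 (F'): F=YGYG U=WGBY R=OROR D=GWYB L=OROR
After move 4 (F'): F=GGYY U=WGOO R=WRGR D=RRYB L=OYOB
Query: L face = OYOB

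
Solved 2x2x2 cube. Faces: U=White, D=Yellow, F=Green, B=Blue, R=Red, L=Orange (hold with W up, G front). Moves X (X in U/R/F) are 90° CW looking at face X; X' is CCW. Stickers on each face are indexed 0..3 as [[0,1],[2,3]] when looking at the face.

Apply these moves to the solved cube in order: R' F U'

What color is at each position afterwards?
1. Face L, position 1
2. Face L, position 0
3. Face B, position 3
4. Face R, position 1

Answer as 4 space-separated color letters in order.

Answer: B Y B G

Derivation:
After move 1 (R'): R=RRRR U=WBWB F=GWGW D=YGYG B=YBYB
After move 2 (F): F=GGWW U=WBOO R=WRBR D=RRYG L=OYOG
After move 3 (U'): U=BOWO F=OYWW R=GGBR B=WRYB L=YBOG
Query 1: L[1] = B
Query 2: L[0] = Y
Query 3: B[3] = B
Query 4: R[1] = G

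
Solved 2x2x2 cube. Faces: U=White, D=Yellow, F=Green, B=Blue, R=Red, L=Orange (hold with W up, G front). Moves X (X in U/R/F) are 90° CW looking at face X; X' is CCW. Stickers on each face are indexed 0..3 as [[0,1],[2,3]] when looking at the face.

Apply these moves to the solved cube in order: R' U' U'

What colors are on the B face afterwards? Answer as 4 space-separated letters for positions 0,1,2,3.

After move 1 (R'): R=RRRR U=WBWB F=GWGW D=YGYG B=YBYB
After move 2 (U'): U=BBWW F=OOGW R=GWRR B=RRYB L=YBOO
After move 3 (U'): U=BWBW F=YBGW R=OORR B=GWYB L=RROO
Query: B face = GWYB

Answer: G W Y B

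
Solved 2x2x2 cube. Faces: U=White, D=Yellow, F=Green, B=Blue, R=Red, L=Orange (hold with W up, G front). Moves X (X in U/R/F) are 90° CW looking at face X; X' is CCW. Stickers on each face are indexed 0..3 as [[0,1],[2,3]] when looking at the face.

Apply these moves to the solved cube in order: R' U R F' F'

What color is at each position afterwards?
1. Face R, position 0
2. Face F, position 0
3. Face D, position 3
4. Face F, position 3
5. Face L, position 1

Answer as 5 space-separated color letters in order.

Answer: O G O R R

Derivation:
After move 1 (R'): R=RRRR U=WBWB F=GWGW D=YGYG B=YBYB
After move 2 (U): U=WWBB F=RRGW R=YBRR B=OOYB L=GWOO
After move 3 (R): R=RYRB U=WRBW F=RGGG D=YYYO B=BOWB
After move 4 (F'): F=GGRG U=WRRR R=YYYB D=WOYO L=GWOB
After move 5 (F'): F=GGGR U=WRYY R=OYWB D=WBYO L=GROR
Query 1: R[0] = O
Query 2: F[0] = G
Query 3: D[3] = O
Query 4: F[3] = R
Query 5: L[1] = R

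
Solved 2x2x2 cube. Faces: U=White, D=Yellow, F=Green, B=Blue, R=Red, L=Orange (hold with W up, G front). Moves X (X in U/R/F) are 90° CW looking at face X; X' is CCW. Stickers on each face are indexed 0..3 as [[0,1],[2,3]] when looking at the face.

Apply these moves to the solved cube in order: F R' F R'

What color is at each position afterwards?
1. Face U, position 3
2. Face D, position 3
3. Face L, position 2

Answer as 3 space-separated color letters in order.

After move 1 (F): F=GGGG U=WWOO R=WRWR D=RRYY L=OYOY
After move 2 (R'): R=RRWW U=WBOB F=GWGO D=RGYG B=YBRB
After move 3 (F): F=GGOW U=WBYY R=ORBW D=WRYG L=OROG
After move 4 (R'): R=RWOB U=WRYY F=GBOY D=WGYW B=GBRB
Query 1: U[3] = Y
Query 2: D[3] = W
Query 3: L[2] = O

Answer: Y W O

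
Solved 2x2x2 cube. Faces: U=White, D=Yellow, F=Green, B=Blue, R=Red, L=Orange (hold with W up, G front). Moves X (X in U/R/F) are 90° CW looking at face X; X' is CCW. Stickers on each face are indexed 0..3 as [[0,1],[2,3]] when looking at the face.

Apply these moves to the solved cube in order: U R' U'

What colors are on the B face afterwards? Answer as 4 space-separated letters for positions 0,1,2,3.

After move 1 (U): U=WWWW F=RRGG R=BBRR B=OOBB L=GGOO
After move 2 (R'): R=BRBR U=WBWO F=RWGW D=YRYG B=YOYB
After move 3 (U'): U=BOWW F=GGGW R=RWBR B=BRYB L=YOOO
Query: B face = BRYB

Answer: B R Y B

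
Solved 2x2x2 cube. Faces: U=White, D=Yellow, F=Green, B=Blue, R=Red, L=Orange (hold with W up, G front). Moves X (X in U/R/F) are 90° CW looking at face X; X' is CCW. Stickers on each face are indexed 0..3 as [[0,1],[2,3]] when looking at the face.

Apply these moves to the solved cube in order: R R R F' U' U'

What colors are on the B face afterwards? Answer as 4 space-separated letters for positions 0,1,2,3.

Answer: W W Y B

Derivation:
After move 1 (R): R=RRRR U=WGWG F=GYGY D=YBYB B=WBWB
After move 2 (R): R=RRRR U=WYWY F=GBGB D=YWYW B=GBGB
After move 3 (R): R=RRRR U=WBWB F=GWGW D=YGYG B=YBYB
After move 4 (F'): F=WWGG U=WBRR R=GRYR D=OOYG L=OBOW
After move 5 (U'): U=BRWR F=OBGG R=WWYR B=GRYB L=YBOW
After move 6 (U'): U=RRBW F=YBGG R=OBYR B=WWYB L=GROW
Query: B face = WWYB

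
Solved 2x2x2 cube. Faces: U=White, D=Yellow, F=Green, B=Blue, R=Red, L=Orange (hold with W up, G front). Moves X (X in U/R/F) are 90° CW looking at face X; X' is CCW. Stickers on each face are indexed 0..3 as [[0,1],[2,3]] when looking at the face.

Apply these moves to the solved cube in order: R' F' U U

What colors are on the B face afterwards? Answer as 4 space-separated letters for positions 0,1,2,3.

Answer: W W Y B

Derivation:
After move 1 (R'): R=RRRR U=WBWB F=GWGW D=YGYG B=YBYB
After move 2 (F'): F=WWGG U=WBRR R=GRYR D=OOYG L=OBOW
After move 3 (U): U=RWRB F=GRGG R=YBYR B=OBYB L=WWOW
After move 4 (U): U=RRBW F=YBGG R=OBYR B=WWYB L=GROW
Query: B face = WWYB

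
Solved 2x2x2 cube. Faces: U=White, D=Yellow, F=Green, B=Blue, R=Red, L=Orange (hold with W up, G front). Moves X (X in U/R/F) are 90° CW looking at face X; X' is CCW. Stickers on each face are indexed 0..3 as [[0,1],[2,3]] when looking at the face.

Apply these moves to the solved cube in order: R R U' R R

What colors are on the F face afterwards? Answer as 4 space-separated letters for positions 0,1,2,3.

Answer: O G G R

Derivation:
After move 1 (R): R=RRRR U=WGWG F=GYGY D=YBYB B=WBWB
After move 2 (R): R=RRRR U=WYWY F=GBGB D=YWYW B=GBGB
After move 3 (U'): U=YYWW F=OOGB R=GBRR B=RRGB L=GBOO
After move 4 (R): R=RGRB U=YOWB F=OWGW D=YGYR B=WRYB
After move 5 (R): R=RRBG U=YWWW F=OGGR D=YYYW B=BROB
Query: F face = OGGR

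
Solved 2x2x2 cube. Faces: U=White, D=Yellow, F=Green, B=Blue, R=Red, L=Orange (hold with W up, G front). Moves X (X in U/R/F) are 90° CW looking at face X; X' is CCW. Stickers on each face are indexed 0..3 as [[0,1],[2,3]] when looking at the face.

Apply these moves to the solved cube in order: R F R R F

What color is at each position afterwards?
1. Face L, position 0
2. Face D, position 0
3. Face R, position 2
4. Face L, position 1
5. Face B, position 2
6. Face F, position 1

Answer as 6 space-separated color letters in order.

After move 1 (R): R=RRRR U=WGWG F=GYGY D=YBYB B=WBWB
After move 2 (F): F=GGYY U=WGOO R=WRGR D=RRYB L=OYOB
After move 3 (R): R=GWRR U=WGOY F=GRYB D=RWYW B=OBGB
After move 4 (R): R=RGRW U=WROB F=GWYW D=RGYO B=YBGB
After move 5 (F): F=YGWW U=WRBY R=OGBW D=RRYO L=OROG
Query 1: L[0] = O
Query 2: D[0] = R
Query 3: R[2] = B
Query 4: L[1] = R
Query 5: B[2] = G
Query 6: F[1] = G

Answer: O R B R G G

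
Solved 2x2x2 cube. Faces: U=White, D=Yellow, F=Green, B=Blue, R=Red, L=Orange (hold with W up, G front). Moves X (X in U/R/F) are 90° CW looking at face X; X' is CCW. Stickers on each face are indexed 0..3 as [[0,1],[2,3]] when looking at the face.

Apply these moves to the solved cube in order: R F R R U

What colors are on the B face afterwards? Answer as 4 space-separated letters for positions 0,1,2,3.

After move 1 (R): R=RRRR U=WGWG F=GYGY D=YBYB B=WBWB
After move 2 (F): F=GGYY U=WGOO R=WRGR D=RRYB L=OYOB
After move 3 (R): R=GWRR U=WGOY F=GRYB D=RWYW B=OBGB
After move 4 (R): R=RGRW U=WROB F=GWYW D=RGYO B=YBGB
After move 5 (U): U=OWBR F=RGYW R=YBRW B=OYGB L=GWOB
Query: B face = OYGB

Answer: O Y G B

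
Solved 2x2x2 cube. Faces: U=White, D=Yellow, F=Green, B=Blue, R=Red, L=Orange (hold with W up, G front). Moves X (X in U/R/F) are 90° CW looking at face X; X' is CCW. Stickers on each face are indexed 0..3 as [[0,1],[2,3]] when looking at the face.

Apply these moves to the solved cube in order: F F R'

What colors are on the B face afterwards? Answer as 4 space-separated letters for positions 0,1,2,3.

Answer: Y B W B

Derivation:
After move 1 (F): F=GGGG U=WWOO R=WRWR D=RRYY L=OYOY
After move 2 (F): F=GGGG U=WWYY R=OROR D=WWYY L=OROR
After move 3 (R'): R=RROO U=WBYB F=GWGY D=WGYG B=YBWB
Query: B face = YBWB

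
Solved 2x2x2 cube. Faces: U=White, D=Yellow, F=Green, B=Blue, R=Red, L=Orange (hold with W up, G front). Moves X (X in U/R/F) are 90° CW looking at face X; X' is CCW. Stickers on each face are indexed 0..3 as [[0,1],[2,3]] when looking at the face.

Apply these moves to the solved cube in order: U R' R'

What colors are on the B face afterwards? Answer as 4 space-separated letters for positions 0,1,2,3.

Answer: G O R B

Derivation:
After move 1 (U): U=WWWW F=RRGG R=BBRR B=OOBB L=GGOO
After move 2 (R'): R=BRBR U=WBWO F=RWGW D=YRYG B=YOYB
After move 3 (R'): R=RRBB U=WYWY F=RBGO D=YWYW B=GORB
Query: B face = GORB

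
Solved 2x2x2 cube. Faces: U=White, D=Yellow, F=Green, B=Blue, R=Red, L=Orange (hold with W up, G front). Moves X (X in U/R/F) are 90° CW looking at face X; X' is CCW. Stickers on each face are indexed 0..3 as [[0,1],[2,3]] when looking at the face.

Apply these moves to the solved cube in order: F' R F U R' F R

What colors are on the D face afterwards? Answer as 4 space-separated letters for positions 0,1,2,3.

After move 1 (F'): F=GGGG U=WWRR R=YRYR D=OOYY L=OWOW
After move 2 (R): R=YYRR U=WGRG F=GOGY D=OBYB B=RBWB
After move 3 (F): F=GGYO U=WGWW R=RYGR D=RYYB L=OOOB
After move 4 (U): U=WWWG F=RYYO R=RBGR B=OOWB L=GGOB
After move 5 (R'): R=BRRG U=WWWO F=RWYG D=RYYO B=BOYB
After move 6 (F): F=YRGW U=WWBG R=WROG D=RBYO L=GROY
After move 7 (R): R=OWGR U=WRBW F=YBGO D=RYYB B=GOWB
Query: D face = RYYB

Answer: R Y Y B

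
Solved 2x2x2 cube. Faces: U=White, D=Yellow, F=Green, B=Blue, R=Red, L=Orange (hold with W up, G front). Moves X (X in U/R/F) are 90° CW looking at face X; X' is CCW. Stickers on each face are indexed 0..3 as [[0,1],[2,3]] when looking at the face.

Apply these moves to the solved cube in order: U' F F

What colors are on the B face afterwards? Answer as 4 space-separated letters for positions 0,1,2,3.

After move 1 (U'): U=WWWW F=OOGG R=GGRR B=RRBB L=BBOO
After move 2 (F): F=GOGO U=WWOB R=WGWR D=RGYY L=BYOY
After move 3 (F): F=GGOO U=WWYY R=OGBR D=WWYY L=BROG
Query: B face = RRBB

Answer: R R B B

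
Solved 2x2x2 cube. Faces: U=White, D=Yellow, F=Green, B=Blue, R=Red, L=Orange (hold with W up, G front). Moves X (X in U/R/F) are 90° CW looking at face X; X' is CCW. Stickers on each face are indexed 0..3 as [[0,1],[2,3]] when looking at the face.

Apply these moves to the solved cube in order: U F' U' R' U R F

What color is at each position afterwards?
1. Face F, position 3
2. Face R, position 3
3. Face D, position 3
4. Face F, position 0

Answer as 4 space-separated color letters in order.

Answer: W B O R

Derivation:
After move 1 (U): U=WWWW F=RRGG R=BBRR B=OOBB L=GGOO
After move 2 (F'): F=RGRG U=WWBR R=YBYR D=GOYY L=GWOW
After move 3 (U'): U=WRWB F=GWRG R=RGYR B=YBBB L=OOOW
After move 4 (R'): R=GRRY U=WBWY F=GRRB D=GWYG B=YBOB
After move 5 (U): U=WWYB F=GRRB R=YBRY B=OOOB L=GROW
After move 6 (R): R=RYYB U=WRYB F=GWRG D=GOYO B=BOWB
After move 7 (F): F=RGGW U=WRWR R=YYBB D=YRYO L=GGOO
Query 1: F[3] = W
Query 2: R[3] = B
Query 3: D[3] = O
Query 4: F[0] = R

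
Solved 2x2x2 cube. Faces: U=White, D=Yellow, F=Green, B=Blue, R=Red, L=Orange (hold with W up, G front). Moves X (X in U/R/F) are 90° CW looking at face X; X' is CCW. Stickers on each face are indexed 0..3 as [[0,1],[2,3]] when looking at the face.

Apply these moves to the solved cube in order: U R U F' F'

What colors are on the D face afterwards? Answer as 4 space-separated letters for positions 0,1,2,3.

After move 1 (U): U=WWWW F=RRGG R=BBRR B=OOBB L=GGOO
After move 2 (R): R=RBRB U=WRWG F=RYGY D=YBYO B=WOWB
After move 3 (U): U=WWGR F=RBGY R=WORB B=GGWB L=RYOO
After move 4 (F'): F=BYRG U=WWWR R=BOYB D=YOYO L=RROG
After move 5 (F'): F=YGBR U=WWBY R=OOYB D=RGYO L=RROW
Query: D face = RGYO

Answer: R G Y O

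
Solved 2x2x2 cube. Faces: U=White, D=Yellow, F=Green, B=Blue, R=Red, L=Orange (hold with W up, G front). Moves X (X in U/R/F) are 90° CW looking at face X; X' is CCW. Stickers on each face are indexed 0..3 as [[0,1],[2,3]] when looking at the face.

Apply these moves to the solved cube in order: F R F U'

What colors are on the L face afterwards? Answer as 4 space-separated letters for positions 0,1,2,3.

After move 1 (F): F=GGGG U=WWOO R=WRWR D=RRYY L=OYOY
After move 2 (R): R=WWRR U=WGOG F=GRGY D=RBYB B=OBWB
After move 3 (F): F=GGYR U=WGYY R=OWGR D=RWYB L=OROB
After move 4 (U'): U=GYWY F=ORYR R=GGGR B=OWWB L=OBOB
Query: L face = OBOB

Answer: O B O B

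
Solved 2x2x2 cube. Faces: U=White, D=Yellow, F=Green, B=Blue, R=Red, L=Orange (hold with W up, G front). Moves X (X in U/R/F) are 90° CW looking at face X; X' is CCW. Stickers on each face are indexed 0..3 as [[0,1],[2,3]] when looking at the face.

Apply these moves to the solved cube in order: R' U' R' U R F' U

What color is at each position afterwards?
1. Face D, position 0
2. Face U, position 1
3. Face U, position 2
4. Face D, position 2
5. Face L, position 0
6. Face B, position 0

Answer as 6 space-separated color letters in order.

After move 1 (R'): R=RRRR U=WBWB F=GWGW D=YGYG B=YBYB
After move 2 (U'): U=BBWW F=OOGW R=GWRR B=RRYB L=YBOO
After move 3 (R'): R=WRGR U=BYWR F=OBGW D=YOYW B=GRGB
After move 4 (U): U=WBRY F=WRGW R=GRGR B=YBGB L=OBOO
After move 5 (R): R=GGRR U=WRRW F=WOGW D=YGYY B=YBBB
After move 6 (F'): F=OWWG U=WRGR R=GGYR D=BOYY L=OWOR
After move 7 (U): U=GWRR F=GGWG R=YBYR B=OWBB L=OWOR
Query 1: D[0] = B
Query 2: U[1] = W
Query 3: U[2] = R
Query 4: D[2] = Y
Query 5: L[0] = O
Query 6: B[0] = O

Answer: B W R Y O O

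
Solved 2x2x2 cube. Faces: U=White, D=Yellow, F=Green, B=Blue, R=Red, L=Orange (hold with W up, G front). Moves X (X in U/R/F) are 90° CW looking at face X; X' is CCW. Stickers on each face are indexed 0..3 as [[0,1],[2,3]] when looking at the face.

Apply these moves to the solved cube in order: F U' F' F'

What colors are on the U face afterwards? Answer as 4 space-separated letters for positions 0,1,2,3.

Answer: W O R R

Derivation:
After move 1 (F): F=GGGG U=WWOO R=WRWR D=RRYY L=OYOY
After move 2 (U'): U=WOWO F=OYGG R=GGWR B=WRBB L=BBOY
After move 3 (F'): F=YGOG U=WOGW R=RGRR D=BYYY L=BOOW
After move 4 (F'): F=GGYO U=WORR R=YGBR D=OWYY L=BWOG
Query: U face = WORR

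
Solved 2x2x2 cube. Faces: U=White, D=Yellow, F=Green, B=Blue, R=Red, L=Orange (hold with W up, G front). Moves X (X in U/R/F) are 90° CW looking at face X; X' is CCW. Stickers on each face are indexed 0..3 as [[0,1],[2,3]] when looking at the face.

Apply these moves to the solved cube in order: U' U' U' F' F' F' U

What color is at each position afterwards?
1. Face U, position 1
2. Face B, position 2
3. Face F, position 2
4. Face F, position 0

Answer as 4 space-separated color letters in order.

Answer: W B G W

Derivation:
After move 1 (U'): U=WWWW F=OOGG R=GGRR B=RRBB L=BBOO
After move 2 (U'): U=WWWW F=BBGG R=OORR B=GGBB L=RROO
After move 3 (U'): U=WWWW F=RRGG R=BBRR B=OOBB L=GGOO
After move 4 (F'): F=RGRG U=WWBR R=YBYR D=GOYY L=GWOW
After move 5 (F'): F=GGRR U=WWYY R=OBGR D=WWYY L=GROB
After move 6 (F'): F=GRGR U=WWOG R=WBWR D=RBYY L=GYOY
After move 7 (U): U=OWGW F=WBGR R=OOWR B=GYBB L=GROY
Query 1: U[1] = W
Query 2: B[2] = B
Query 3: F[2] = G
Query 4: F[0] = W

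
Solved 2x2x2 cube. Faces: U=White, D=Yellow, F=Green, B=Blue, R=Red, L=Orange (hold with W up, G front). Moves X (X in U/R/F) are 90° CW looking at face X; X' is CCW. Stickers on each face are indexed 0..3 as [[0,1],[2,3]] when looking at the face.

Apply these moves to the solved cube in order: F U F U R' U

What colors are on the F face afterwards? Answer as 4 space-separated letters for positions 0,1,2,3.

Answer: Y R G W

Derivation:
After move 1 (F): F=GGGG U=WWOO R=WRWR D=RRYY L=OYOY
After move 2 (U): U=OWOW F=WRGG R=BBWR B=OYBB L=GGOY
After move 3 (F): F=GWGR U=OWYG R=OBWR D=WBYY L=GROR
After move 4 (U): U=YOGW F=OBGR R=OYWR B=GRBB L=GWOR
After move 5 (R'): R=YROW U=YBGG F=OOGW D=WBYR B=YRBB
After move 6 (U): U=GYGB F=YRGW R=YROW B=GWBB L=OOOR
Query: F face = YRGW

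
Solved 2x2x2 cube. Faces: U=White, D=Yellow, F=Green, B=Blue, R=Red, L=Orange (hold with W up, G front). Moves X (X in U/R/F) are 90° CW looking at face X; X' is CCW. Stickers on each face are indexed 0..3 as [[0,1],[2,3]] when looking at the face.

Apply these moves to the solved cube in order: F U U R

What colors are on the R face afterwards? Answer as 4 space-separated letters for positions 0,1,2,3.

After move 1 (F): F=GGGG U=WWOO R=WRWR D=RRYY L=OYOY
After move 2 (U): U=OWOW F=WRGG R=BBWR B=OYBB L=GGOY
After move 3 (U): U=OOWW F=BBGG R=OYWR B=GGBB L=WROY
After move 4 (R): R=WORY U=OBWG F=BRGY D=RBYG B=WGOB
Query: R face = WORY

Answer: W O R Y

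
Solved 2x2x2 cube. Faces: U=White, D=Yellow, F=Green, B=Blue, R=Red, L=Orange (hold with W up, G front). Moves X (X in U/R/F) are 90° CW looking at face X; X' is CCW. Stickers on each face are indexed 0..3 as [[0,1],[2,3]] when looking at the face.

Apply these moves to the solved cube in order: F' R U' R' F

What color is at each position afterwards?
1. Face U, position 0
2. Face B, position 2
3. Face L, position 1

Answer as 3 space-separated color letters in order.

After move 1 (F'): F=GGGG U=WWRR R=YRYR D=OOYY L=OWOW
After move 2 (R): R=YYRR U=WGRG F=GOGY D=OBYB B=RBWB
After move 3 (U'): U=GGWR F=OWGY R=GORR B=YYWB L=RBOW
After move 4 (R'): R=ORGR U=GWWY F=OGGR D=OWYY B=BYBB
After move 5 (F): F=GORG U=GWWB R=WRYR D=GOYY L=ROOW
Query 1: U[0] = G
Query 2: B[2] = B
Query 3: L[1] = O

Answer: G B O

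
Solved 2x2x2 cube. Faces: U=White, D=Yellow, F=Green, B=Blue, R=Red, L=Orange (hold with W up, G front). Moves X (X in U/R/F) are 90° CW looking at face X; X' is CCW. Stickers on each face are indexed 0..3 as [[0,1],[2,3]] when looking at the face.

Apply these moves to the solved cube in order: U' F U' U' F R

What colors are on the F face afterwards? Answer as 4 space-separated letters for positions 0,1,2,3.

After move 1 (U'): U=WWWW F=OOGG R=GGRR B=RRBB L=BBOO
After move 2 (F): F=GOGO U=WWOB R=WGWR D=RGYY L=BYOY
After move 3 (U'): U=WBWO F=BYGO R=GOWR B=WGBB L=RROY
After move 4 (U'): U=BOWW F=RRGO R=BYWR B=GOBB L=WGOY
After move 5 (F): F=GROR U=BOYG R=WYWR D=WBYY L=WROG
After move 6 (R): R=WWRY U=BRYR F=GBOY D=WBYG B=GOOB
Query: F face = GBOY

Answer: G B O Y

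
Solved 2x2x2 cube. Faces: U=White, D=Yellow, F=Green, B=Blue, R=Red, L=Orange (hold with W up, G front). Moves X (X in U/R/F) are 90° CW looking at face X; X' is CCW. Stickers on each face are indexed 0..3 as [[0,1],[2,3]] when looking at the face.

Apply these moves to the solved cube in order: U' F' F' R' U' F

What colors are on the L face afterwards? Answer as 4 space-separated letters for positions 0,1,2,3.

After move 1 (U'): U=WWWW F=OOGG R=GGRR B=RRBB L=BBOO
After move 2 (F'): F=OGOG U=WWGR R=YGYR D=BOYY L=BWOW
After move 3 (F'): F=GGOO U=WWYY R=OGBR D=WWYY L=BROG
After move 4 (R'): R=GROB U=WBYR F=GWOY D=WGYO B=YRWB
After move 5 (U'): U=BRWY F=BROY R=GWOB B=GRWB L=YROG
After move 6 (F): F=OBYR U=BRGR R=WWYB D=OGYO L=YWOG
Query: L face = YWOG

Answer: Y W O G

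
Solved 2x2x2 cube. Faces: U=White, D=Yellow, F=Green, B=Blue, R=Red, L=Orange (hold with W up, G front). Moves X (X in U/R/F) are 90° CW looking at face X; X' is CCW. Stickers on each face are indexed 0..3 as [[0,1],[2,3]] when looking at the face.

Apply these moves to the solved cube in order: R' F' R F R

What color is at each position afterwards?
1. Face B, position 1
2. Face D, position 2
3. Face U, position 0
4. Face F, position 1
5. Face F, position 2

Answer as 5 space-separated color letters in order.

After move 1 (R'): R=RRRR U=WBWB F=GWGW D=YGYG B=YBYB
After move 2 (F'): F=WWGG U=WBRR R=GRYR D=OOYG L=OBOW
After move 3 (R): R=YGRR U=WWRG F=WOGG D=OYYY B=RBBB
After move 4 (F): F=GWGO U=WWWB R=RGGR D=RYYY L=OOOY
After move 5 (R): R=GRRG U=WWWO F=GYGY D=RBYR B=BBWB
Query 1: B[1] = B
Query 2: D[2] = Y
Query 3: U[0] = W
Query 4: F[1] = Y
Query 5: F[2] = G

Answer: B Y W Y G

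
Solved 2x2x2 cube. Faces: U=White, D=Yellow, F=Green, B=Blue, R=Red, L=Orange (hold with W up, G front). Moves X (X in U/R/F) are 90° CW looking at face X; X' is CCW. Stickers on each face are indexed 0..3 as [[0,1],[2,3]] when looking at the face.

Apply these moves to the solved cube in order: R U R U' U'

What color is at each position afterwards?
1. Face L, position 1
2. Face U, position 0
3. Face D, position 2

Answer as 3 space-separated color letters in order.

Answer: W Y Y

Derivation:
After move 1 (R): R=RRRR U=WGWG F=GYGY D=YBYB B=WBWB
After move 2 (U): U=WWGG F=RRGY R=WBRR B=OOWB L=GYOO
After move 3 (R): R=RWRB U=WRGY F=RBGB D=YWYO B=GOWB
After move 4 (U'): U=RYWG F=GYGB R=RBRB B=RWWB L=GOOO
After move 5 (U'): U=YGRW F=GOGB R=GYRB B=RBWB L=RWOO
Query 1: L[1] = W
Query 2: U[0] = Y
Query 3: D[2] = Y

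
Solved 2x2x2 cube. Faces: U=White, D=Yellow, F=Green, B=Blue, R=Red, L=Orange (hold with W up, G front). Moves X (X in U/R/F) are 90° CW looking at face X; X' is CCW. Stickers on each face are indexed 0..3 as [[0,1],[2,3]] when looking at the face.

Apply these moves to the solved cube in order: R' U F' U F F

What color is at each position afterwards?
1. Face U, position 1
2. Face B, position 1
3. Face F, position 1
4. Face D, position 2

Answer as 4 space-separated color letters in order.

Answer: W B R Y

Derivation:
After move 1 (R'): R=RRRR U=WBWB F=GWGW D=YGYG B=YBYB
After move 2 (U): U=WWBB F=RRGW R=YBRR B=OOYB L=GWOO
After move 3 (F'): F=RWRG U=WWYR R=GBYR D=WOYG L=GBOB
After move 4 (U): U=YWRW F=GBRG R=OOYR B=GBYB L=RWOB
After move 5 (F): F=RGGB U=YWBW R=ROWR D=YOYG L=RWOO
After move 6 (F): F=GRBG U=YWOW R=BOWR D=WRYG L=RYOO
Query 1: U[1] = W
Query 2: B[1] = B
Query 3: F[1] = R
Query 4: D[2] = Y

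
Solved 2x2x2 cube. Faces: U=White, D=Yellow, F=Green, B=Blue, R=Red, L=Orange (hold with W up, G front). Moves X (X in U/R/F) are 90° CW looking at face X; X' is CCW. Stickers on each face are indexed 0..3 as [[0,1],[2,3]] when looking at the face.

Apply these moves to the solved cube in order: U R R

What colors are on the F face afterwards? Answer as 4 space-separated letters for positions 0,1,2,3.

Answer: R B G O

Derivation:
After move 1 (U): U=WWWW F=RRGG R=BBRR B=OOBB L=GGOO
After move 2 (R): R=RBRB U=WRWG F=RYGY D=YBYO B=WOWB
After move 3 (R): R=RRBB U=WYWY F=RBGO D=YWYW B=GORB
Query: F face = RBGO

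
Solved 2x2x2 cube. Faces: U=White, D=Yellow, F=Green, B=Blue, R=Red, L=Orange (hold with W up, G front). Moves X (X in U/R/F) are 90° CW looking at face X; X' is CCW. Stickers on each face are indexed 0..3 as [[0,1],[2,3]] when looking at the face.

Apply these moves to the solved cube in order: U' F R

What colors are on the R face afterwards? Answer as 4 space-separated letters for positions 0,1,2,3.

After move 1 (U'): U=WWWW F=OOGG R=GGRR B=RRBB L=BBOO
After move 2 (F): F=GOGO U=WWOB R=WGWR D=RGYY L=BYOY
After move 3 (R): R=WWRG U=WOOO F=GGGY D=RBYR B=BRWB
Query: R face = WWRG

Answer: W W R G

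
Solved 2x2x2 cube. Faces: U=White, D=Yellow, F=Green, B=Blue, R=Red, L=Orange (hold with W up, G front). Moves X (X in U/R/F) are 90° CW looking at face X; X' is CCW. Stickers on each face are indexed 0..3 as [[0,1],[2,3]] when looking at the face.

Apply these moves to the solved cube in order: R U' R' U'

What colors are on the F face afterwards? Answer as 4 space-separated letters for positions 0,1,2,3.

Answer: W B G W

Derivation:
After move 1 (R): R=RRRR U=WGWG F=GYGY D=YBYB B=WBWB
After move 2 (U'): U=GGWW F=OOGY R=GYRR B=RRWB L=WBOO
After move 3 (R'): R=YRGR U=GWWR F=OGGW D=YOYY B=BRBB
After move 4 (U'): U=WRGW F=WBGW R=OGGR B=YRBB L=BROO
Query: F face = WBGW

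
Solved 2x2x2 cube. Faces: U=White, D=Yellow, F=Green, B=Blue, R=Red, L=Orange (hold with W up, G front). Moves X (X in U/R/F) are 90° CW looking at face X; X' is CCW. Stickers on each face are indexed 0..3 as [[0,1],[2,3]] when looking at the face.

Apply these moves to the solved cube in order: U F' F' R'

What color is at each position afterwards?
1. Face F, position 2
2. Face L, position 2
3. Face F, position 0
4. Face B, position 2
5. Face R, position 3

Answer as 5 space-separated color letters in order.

Answer: R O G W G

Derivation:
After move 1 (U): U=WWWW F=RRGG R=BBRR B=OOBB L=GGOO
After move 2 (F'): F=RGRG U=WWBR R=YBYR D=GOYY L=GWOW
After move 3 (F'): F=GGRR U=WWYY R=OBGR D=WWYY L=GROB
After move 4 (R'): R=BROG U=WBYO F=GWRY D=WGYR B=YOWB
Query 1: F[2] = R
Query 2: L[2] = O
Query 3: F[0] = G
Query 4: B[2] = W
Query 5: R[3] = G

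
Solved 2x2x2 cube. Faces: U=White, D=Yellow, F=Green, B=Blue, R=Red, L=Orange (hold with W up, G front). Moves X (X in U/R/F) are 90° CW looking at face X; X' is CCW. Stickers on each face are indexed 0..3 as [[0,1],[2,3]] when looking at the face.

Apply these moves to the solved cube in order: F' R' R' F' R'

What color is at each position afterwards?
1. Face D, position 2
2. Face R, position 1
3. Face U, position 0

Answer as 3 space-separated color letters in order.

Answer: Y Y W

Derivation:
After move 1 (F'): F=GGGG U=WWRR R=YRYR D=OOYY L=OWOW
After move 2 (R'): R=RRYY U=WBRB F=GWGR D=OGYG B=YBOB
After move 3 (R'): R=RYRY U=WORY F=GBGB D=OWYR B=GBGB
After move 4 (F'): F=BBGG U=WORR R=WYOY D=WWYR L=OYOR
After move 5 (R'): R=YYWO U=WGRG F=BOGR D=WBYG B=RBWB
Query 1: D[2] = Y
Query 2: R[1] = Y
Query 3: U[0] = W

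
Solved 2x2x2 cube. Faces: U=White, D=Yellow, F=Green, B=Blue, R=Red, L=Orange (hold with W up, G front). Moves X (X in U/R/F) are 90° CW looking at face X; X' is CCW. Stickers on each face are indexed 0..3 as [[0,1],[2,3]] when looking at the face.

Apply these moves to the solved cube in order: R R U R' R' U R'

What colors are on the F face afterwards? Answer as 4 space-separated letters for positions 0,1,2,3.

After move 1 (R): R=RRRR U=WGWG F=GYGY D=YBYB B=WBWB
After move 2 (R): R=RRRR U=WYWY F=GBGB D=YWYW B=GBGB
After move 3 (U): U=WWYY F=RRGB R=GBRR B=OOGB L=GBOO
After move 4 (R'): R=BRGR U=WGYO F=RWGY D=YRYB B=WOWB
After move 5 (R'): R=RRBG U=WWYW F=RGGO D=YWYY B=BORB
After move 6 (U): U=YWWW F=RRGO R=BOBG B=GBRB L=RGOO
After move 7 (R'): R=OGBB U=YRWG F=RWGW D=YRYO B=YBWB
Query: F face = RWGW

Answer: R W G W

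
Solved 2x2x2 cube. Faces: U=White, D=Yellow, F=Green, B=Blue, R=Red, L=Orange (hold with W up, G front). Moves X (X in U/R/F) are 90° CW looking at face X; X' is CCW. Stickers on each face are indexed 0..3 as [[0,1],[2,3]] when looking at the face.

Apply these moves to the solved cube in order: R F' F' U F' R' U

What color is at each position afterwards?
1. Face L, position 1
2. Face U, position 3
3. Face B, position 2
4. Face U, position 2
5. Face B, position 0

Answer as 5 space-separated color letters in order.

Answer: W W R O Y

Derivation:
After move 1 (R): R=RRRR U=WGWG F=GYGY D=YBYB B=WBWB
After move 2 (F'): F=YYGG U=WGRR R=BRYR D=OOYB L=OGOW
After move 3 (F'): F=YGYG U=WGBY R=OROR D=GWYB L=OROR
After move 4 (U): U=BWYG F=ORYG R=WBOR B=ORWB L=YGOR
After move 5 (F'): F=RGOY U=BWWO R=WBGR D=GRYB L=YGOY
After move 6 (R'): R=BRWG U=BWWO F=RWOO D=GGYY B=BRRB
After move 7 (U): U=WBOW F=BROO R=BRWG B=YGRB L=RWOY
Query 1: L[1] = W
Query 2: U[3] = W
Query 3: B[2] = R
Query 4: U[2] = O
Query 5: B[0] = Y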